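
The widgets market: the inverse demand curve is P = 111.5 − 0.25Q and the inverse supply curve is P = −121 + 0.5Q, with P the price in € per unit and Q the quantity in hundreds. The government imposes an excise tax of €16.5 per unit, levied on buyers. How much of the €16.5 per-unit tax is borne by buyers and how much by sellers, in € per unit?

Buyers bear €5.5 per unit; sellers bear €11 per unit.

Inverting to Q(P) form: Qd = 446 − 4P; Qs = 2P + 242.
Before the tax: set 446 − 4P = 2P + 242 → P* = €34, Q* = 310.
With the tax collected from buyers, demand (in seller-price terms) shifts: Qd = 446 − 4(P + 16.5).
Solving gives Q = 288 with buyers paying €39.5 and sellers receiving €23 (the €16.5 wedge).
Burden on buyers: €5.5; on sellers: €11. (They sum to €16.5.)
The less price-elastic side of the market bears the larger share of a per-unit tax.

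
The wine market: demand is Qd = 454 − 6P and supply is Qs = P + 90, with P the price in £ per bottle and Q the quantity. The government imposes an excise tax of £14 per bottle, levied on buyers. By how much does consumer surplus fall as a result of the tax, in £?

Before the tax: set 454 − 6P = P + 90 → P* = £52, Q* = 142.
With the tax collected from buyers, demand (in seller-price terms) shifts: Qd = 454 − 6(P + 14).
New equilibrium: buyers pay £54, sellers receive £40, Q = 130. (Wedge: Pb − Ps = 14.)
ΔCS is the trapezoid between Q = 130 and Q = 142 of height £2: ½ · (142 + 130) · 2 = £272.

Consumer surplus falls by £272.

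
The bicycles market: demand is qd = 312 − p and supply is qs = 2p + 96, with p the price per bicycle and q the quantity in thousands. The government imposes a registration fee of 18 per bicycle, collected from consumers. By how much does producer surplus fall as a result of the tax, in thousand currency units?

Before the tax: set 312 − p = 2p + 96 → p* = 72, q* = 240.
With the tax collected from consumers, demand (in seller-price terms) shifts: qd = 312 − (p + 18).
New equilibrium: consumers pay 84, suppliers receive 66, q = 228. (Wedge: pb − ps = 18.)
ΔPS is the trapezoid between Q = 228 and Q = 240 of height 6: ½ · (240 + 228) · 6 = 1404.

Producer surplus falls by 1404 thousand.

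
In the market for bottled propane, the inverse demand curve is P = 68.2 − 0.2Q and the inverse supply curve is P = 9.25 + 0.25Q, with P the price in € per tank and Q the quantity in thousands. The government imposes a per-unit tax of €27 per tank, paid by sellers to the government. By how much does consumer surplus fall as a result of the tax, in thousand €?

Rewrite in direct form: Qd = 341 − 5P and Qs = 4P − 37.
Without the tax, 341 − 5P = 4P − 37 gives 9P = 378, so P* = €42 and Q* = 131.
With the tax collected from sellers, supply shifts: Qs = 4(P − 27) − 37.
Solving gives Q = 71 with buyers paying €54 and sellers receiving €27 (the €27 wedge).
ΔCS is the trapezoid between Q = 71 and Q = 131 of height €12: ½ · (131 + 71) · 12 = €1212.

Consumer surplus falls by €1212 thousand.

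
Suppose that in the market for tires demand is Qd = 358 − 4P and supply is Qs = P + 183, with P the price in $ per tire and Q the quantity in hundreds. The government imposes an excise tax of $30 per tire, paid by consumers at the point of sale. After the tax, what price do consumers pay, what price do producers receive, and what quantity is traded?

Before the tax: set 358 − 4P = P + 183 → P* = $35, Q* = 218.
With the tax collected from consumers, demand (in seller-price terms) shifts: Qd = 358 − 4(P + 30).
Solving gives Q = 194 with consumers paying $41 and producers receiving $11 (the $30 wedge).
The less price-elastic side of the market bears the larger share of a per-unit tax.

Consumers pay $41; producers receive $11; quantity = 194.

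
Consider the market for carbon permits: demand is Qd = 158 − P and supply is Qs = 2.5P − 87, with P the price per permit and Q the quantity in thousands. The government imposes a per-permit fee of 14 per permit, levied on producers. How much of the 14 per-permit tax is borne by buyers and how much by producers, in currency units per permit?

Buyers bear 10 per permit; producers bear 4 per permit.

Without the tax, 158 − P = 2.5P − 87 gives 3.5P = 245, so P* = 70 and Q* = 88.
With the tax collected from producers, supply shifts: Qs = 2.5(P − 14) − 87.
New equilibrium: buyers pay 80, producers receive 66, Q = 78. (Wedge: Pb − Ps = 14.)
Burden on buyers: 10; on producers: 4. (They sum to 14.)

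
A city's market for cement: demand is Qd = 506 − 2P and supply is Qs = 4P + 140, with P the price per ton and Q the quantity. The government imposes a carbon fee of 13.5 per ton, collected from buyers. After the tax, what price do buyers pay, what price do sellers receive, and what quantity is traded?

Without the tax, 506 − 2P = 4P + 140 gives 6P = 366, so P* = 61 and Q* = 384.
With the tax collected from buyers, demand (in seller-price terms) shifts: Qd = 506 − 2(P + 13.5).
New equilibrium: buyers pay 70, sellers receive 56.5, Q = 366. (Wedge: Pb − Ps = 13.5.)

Buyers pay 70; sellers receive 56.5; quantity = 366.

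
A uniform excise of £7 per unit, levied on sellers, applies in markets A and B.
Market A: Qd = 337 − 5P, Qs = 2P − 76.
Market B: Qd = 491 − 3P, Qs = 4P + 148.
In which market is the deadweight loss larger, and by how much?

Market A: pre-tax P* = £59, Q* = 42; post-tax Q = 32; deadweight loss = £35.
Market B: pre-tax P* = £49, Q* = 344; post-tax Q = 332; deadweight loss = £42.
Difference: £35 vs £42 → market B is larger by £7.

Market B, by £7.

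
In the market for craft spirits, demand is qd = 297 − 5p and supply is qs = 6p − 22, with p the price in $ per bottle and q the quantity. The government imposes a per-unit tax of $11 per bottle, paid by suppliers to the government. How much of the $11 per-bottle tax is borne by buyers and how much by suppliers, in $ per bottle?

Without the tax, 297 − 5p = 6p − 22 gives 11p = 319, so p* = $29 and q* = 152.
With the tax collected from suppliers, supply shifts: qs = 6(p − 11) − 22.
Solving gives q = 122 with buyers paying $35 and suppliers receiving $24 (the $11 wedge).
Burden on buyers: $6; on suppliers: $5. (They sum to $11.)
The less price-elastic side of the market bears the larger share of a per-unit tax.

Buyers bear $6 per bottle; suppliers bear $5 per bottle.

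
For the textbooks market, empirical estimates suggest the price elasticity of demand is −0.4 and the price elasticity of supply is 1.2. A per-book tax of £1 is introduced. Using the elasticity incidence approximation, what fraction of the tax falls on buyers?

Incidence ratio: buyers' share ≈ εs / (εs + |εd|) = 1.2 / (1.2 + 0.4) = 0.75.
Supply is the more elastic side, so buyers bear the larger share.

Buyers' share ≈ 0.75.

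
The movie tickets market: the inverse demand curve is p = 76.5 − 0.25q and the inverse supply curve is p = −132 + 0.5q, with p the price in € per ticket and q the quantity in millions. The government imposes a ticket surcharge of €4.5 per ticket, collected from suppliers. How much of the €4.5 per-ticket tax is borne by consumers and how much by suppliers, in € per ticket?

Consumers bear €1.5 per ticket; suppliers bear €3 per ticket.

Inverting to q(p) form: qd = 306 − 4p; qs = 2p + 264.
Before the tax: set 306 − 4p = 2p + 264 → p* = €7, q* = 278.
With the tax collected from suppliers, supply shifts: qs = 2(p − 4.5) + 264.
New equilibrium: consumers pay €8.5, suppliers receive €4, q = 272. (Wedge: pb − ps = 4.5.)
Burden on consumers: €1.5; on suppliers: €3. (They sum to €4.5.)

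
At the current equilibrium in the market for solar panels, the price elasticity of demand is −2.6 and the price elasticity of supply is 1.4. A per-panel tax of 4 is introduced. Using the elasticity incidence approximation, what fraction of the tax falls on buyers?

Incidence ratio: buyers' share ≈ εs / (εs + |εd|) = 1.4 / (1.4 + 2.6) = 0.35.
Supply is the less elastic side, so buyers bear the smaller share.

Buyers' share ≈ 0.35.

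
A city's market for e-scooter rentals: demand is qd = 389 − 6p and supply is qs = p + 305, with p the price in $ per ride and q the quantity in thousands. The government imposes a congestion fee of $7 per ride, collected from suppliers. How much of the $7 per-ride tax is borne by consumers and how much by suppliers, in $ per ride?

Consumers bear $1 per ride; suppliers bear $6 per ride.

Without the tax, 389 − 6p = p + 305 gives 7p = 84, so p* = $12 and q* = 317.
With the tax collected from suppliers, supply shifts: qs = (p − 7) + 305.
New equilibrium: consumers pay $13, suppliers receive $6, q = 311. (Wedge: pb − ps = 7.)
Burden on consumers: $1; on suppliers: $6. (They sum to $7.)
The less price-elastic side of the market bears the larger share of a per-unit tax.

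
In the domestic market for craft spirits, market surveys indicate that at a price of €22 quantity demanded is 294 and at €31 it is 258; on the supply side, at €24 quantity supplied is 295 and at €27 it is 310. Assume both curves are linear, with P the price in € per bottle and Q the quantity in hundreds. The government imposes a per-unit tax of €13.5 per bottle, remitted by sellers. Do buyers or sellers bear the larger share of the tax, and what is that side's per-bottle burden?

Demand slope: (258 − 294)/(31 − 22) = -4, so Qd = 382 − 4P.
Supply slope: (310 − 295)/(27 − 24) = 5, so Qs = 5P + 175.
Without the tax, 382 − 4P = 5P + 175 gives 9P = 207, so P* = €23 and Q* = 290.
With the tax collected from sellers, supply shifts: Qs = 5(P − 13.5) + 175.
Solving gives Q = 260 with buyers paying €30.5 and sellers receiving €17 (the €13.5 wedge).
Per-bottle burden: buyers €7.5, sellers €6.
Buyers take the larger share because demand is less price-elastic here (demand slope 4 vs supply slope 5).
The less price-elastic side of the market bears the larger share of a per-unit tax.

Buyers bear the larger share: €7.5 per bottle.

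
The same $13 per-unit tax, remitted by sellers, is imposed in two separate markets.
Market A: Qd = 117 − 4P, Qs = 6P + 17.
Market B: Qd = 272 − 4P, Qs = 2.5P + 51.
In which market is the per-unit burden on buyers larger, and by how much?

Market A, by $2.8.

Market A: pre-tax P* = $10, Q* = 77; post-tax Q = 45.8; per-unit burden on buyers = $7.8.
Market B: pre-tax P* = $34, Q* = 136; post-tax Q = 116; per-unit burden on buyers = $5.
Difference: $7.8 vs $5 → market A is larger by $2.8.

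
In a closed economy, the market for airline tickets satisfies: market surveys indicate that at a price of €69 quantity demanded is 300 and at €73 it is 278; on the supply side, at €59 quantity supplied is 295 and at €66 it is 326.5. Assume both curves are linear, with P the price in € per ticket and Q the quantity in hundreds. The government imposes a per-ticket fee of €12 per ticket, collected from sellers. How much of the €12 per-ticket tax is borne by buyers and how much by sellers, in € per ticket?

Buyers bear €5.4 per ticket; sellers bear €6.6 per ticket.

Demand slope: (278 − 300)/(73 − 69) = -5.5, so Qd = 679.5 − 5.5P.
Supply slope: (326.5 − 295)/(66 − 59) = 4.5, so Qs = 4.5P + 29.5.
Without the tax, 679.5 − 5.5P = 4.5P + 29.5 gives 10P = 650, so P* = €65 and Q* = 322.
With the tax collected from sellers, supply shifts: Qs = 4.5(P − 12) + 29.5.
Solving gives Q = 292.3 with buyers paying €70.4 and sellers receiving €58.4 (the €12 wedge).
Burden on buyers: €5.4; on sellers: €6.6. (They sum to €12.)
The less price-elastic side of the market bears the larger share of a per-unit tax.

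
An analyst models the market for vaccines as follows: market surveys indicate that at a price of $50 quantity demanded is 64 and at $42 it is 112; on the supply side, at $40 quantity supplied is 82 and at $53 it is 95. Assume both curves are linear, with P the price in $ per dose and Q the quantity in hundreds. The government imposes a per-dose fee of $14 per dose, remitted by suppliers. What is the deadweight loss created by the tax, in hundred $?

Deadweight loss = $84 hundred.

Demand slope: (112 − 64)/(42 − 50) = -6, so Qd = 364 − 6P.
Supply slope: (95 − 82)/(53 − 40) = 1, so Qs = P + 42.
Before the tax: set 364 − 6P = P + 42 → P* = $46, Q* = 88.
With the tax collected from suppliers, supply shifts: Qs = (P − 14) + 42.
Solving gives Q = 76 with consumers paying $48 and suppliers receiving $34 (the $14 wedge).
Quantity falls by |ΔQ| = |88 − 76| = 12.
DWL = ½ · t · |ΔQ| = ½ · 14 · 12 = $84.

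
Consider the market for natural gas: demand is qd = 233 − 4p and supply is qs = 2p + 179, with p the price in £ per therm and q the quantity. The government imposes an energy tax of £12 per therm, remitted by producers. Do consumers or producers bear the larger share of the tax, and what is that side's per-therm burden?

Before the tax: set 233 − 4p = 2p + 179 → p* = £9, q* = 197.
With the tax collected from producers, supply shifts: qs = 2(p − 12) + 179.
Solving gives q = 181 with consumers paying £13 and producers receiving £1 (the £12 wedge).
Per-therm burden: consumers £4, producers £8.
Producers take the larger share because supply is less price-elastic here (demand slope 4 vs supply slope 2).
The less price-elastic side of the market bears the larger share of a per-unit tax.

Producers bear the larger share: £8 per therm.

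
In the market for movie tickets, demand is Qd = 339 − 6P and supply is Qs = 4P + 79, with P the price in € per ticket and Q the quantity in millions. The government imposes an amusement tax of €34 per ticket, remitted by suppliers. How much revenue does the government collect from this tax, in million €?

Without the tax, 339 − 6P = 4P + 79 gives 10P = 260, so P* = €26 and Q* = 183.
With the tax collected from suppliers, supply shifts: Qs = 4(P − 34) + 79.
New equilibrium: buyers pay €39.6, suppliers receive €5.6, Q = 101.4. (Wedge: Pb − Ps = 34.)
Revenue = t · Q = 34 · 101.4 = €3447.6.

Tax revenue = €3447.6 million.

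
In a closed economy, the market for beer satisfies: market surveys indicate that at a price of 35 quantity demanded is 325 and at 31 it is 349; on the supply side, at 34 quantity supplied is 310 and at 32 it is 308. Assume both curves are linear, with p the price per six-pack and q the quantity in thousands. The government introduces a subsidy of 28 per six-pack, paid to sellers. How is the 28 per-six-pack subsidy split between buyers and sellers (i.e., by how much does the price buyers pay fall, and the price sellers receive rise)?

Demand slope: (349 − 325)/(31 − 35) = -6, so qd = 535 − 6p.
Supply slope: (308 − 310)/(32 − 34) = 1, so qs = p + 276.
Before the subsidy: set 535 − 6p = p + 276 → p* = 37, q* = 313.
With a per-unit subsidy paid to sellers, each receives p + 28 per unit sold, so supply becomes qs = (p + 28) + 276.
New equilibrium: buyers pay 33, sellers receive 61, q = 337. (Wedge: pb − ps = −28.)
Gain to buyers: 4; to sellers: 24. (They sum to 28.)

Buyers gain 4 per six-pack; sellers gain 24 per six-pack.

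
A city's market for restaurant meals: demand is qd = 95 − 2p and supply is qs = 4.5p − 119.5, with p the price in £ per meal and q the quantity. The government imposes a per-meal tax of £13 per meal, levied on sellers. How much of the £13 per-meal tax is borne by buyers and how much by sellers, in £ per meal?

Without the tax, 95 − 2p = 4.5p − 119.5 gives 6.5p = 214.5, so p* = £33 and q* = 29.
With the tax collected from sellers, supply shifts: qs = 4.5(p − 13) − 119.5.
Solving gives q = 11 with buyers paying £42 and sellers receiving £29 (the £13 wedge).
Burden on buyers: £9; on sellers: £4. (They sum to £13.)

Buyers bear £9 per meal; sellers bear £4 per meal.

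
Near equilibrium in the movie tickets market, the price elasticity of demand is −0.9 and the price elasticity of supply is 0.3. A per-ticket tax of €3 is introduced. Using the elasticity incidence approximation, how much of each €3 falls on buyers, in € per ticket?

Incidence ratio: buyers' share ≈ εs / (εs + |εd|) = 0.3 / (0.3 + 0.9) = 0.25.
So buyers bear ≈ 0.25 × €3 = €0.75; suppliers bear €2.25.

Buyers bear ≈ €0.75 per ticket.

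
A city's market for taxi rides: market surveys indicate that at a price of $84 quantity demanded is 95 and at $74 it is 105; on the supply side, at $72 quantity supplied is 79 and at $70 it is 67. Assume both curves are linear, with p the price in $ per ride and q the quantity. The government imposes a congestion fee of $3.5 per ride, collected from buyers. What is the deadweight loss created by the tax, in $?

Demand slope: (105 − 95)/(74 − 84) = -1, so qd = 179 − p.
Supply slope: (67 − 79)/(70 − 72) = 6, so qs = 6p − 353.
Without the tax, 179 − p = 6p − 353 gives 7p = 532, so p* = $76 and q* = 103.
With the tax collected from buyers, demand (in seller-price terms) shifts: qd = 179 − (p + 3.5).
New equilibrium: buyers pay $79, producers receive $75.5, q = 100. (Wedge: pb − ps = 3.5.)
Quantity falls by |ΔQ| = |103 − 100| = 3.
DWL = ½ · t · |ΔQ| = ½ · 3.5 · 3 = $5.25.

Deadweight loss = $5.25.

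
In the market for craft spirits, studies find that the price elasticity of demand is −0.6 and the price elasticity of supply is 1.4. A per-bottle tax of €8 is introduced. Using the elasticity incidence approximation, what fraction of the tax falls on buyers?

Buyers' share ≈ 0.7.

Incidence ratio: buyers' share ≈ εs / (εs + |εd|) = 1.4 / (1.4 + 0.6) = 0.7.
Supply is the more elastic side, so buyers bear the larger share.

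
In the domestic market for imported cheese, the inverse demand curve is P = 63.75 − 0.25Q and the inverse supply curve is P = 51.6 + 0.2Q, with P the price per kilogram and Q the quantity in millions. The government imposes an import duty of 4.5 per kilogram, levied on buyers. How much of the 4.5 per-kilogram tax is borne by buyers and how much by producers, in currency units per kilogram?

Buyers bear 2.5 per kilogram; producers bear 2 per kilogram.

Inverting to Q(P) form: Qd = 255 − 4P; Qs = 5P − 258.
Before the tax: set 255 − 4P = 5P − 258 → P* = 57, Q* = 27.
With the tax collected from buyers, demand (in seller-price terms) shifts: Qd = 255 − 4(P + 4.5).
New equilibrium: buyers pay 59.5, producers receive 55, Q = 17. (Wedge: Pb − Ps = 4.5.)
Burden on buyers: 2.5; on producers: 2. (They sum to 4.5.)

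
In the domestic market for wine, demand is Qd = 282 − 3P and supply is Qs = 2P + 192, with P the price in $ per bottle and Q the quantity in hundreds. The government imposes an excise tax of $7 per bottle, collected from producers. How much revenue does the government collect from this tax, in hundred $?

Tax revenue = $1537.2 hundred.

Before the tax: set 282 − 3P = 2P + 192 → P* = $18, Q* = 228.
With the tax collected from producers, supply shifts: Qs = 2(P − 7) + 192.
New equilibrium: consumers pay $20.8, producers receive $13.8, Q = 219.6. (Wedge: Pb − Ps = 7.)
Revenue = t · Q = 7 · 219.6 = $1537.2.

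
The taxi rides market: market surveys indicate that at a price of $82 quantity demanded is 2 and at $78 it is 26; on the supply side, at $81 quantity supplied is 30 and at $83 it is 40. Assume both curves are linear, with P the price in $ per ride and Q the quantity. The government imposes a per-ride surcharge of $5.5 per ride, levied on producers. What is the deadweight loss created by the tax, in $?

Demand slope: (26 − 2)/(78 − 82) = -6, so Qd = 494 − 6P.
Supply slope: (40 − 30)/(83 − 81) = 5, so Qs = 5P − 375.
Without the tax, 494 − 6P = 5P − 375 gives 11P = 869, so P* = $79 and Q* = 20.
With the tax collected from producers, supply shifts: Qs = 5(P − 5.5) − 375.
New equilibrium: consumers pay $81.5, producers receive $76, Q = 5. (Wedge: Pb − Ps = 5.5.)
Quantity falls by |ΔQ| = |20 − 5| = 15.
DWL = ½ · t · |ΔQ| = ½ · 5.5 · 15 = $41.25.

Deadweight loss = $41.25.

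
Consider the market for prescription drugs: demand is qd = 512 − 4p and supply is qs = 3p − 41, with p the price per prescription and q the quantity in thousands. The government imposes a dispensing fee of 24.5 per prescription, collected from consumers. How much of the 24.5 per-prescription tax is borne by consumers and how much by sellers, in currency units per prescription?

Without the tax, 512 − 4p = 3p − 41 gives 7p = 553, so p* = 79 and q* = 196.
With the tax collected from consumers, demand (in seller-price terms) shifts: qd = 512 − 4(p + 24.5).
New equilibrium: consumers pay 89.5, sellers receive 65, q = 154. (Wedge: pb − ps = 24.5.)
Burden on consumers: 10.5; on sellers: 14. (They sum to 24.5.)
The less price-elastic side of the market bears the larger share of a per-unit tax.

Consumers bear 10.5 per prescription; sellers bear 14 per prescription.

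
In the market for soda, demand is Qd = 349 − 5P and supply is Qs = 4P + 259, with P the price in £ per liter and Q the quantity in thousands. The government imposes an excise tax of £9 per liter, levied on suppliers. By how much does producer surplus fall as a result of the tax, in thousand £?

Before the tax: set 349 − 5P = 4P + 259 → P* = £10, Q* = 299.
With the tax collected from suppliers, supply shifts: Qs = 4(P − 9) + 259.
Solving gives Q = 279 with buyers paying £14 and suppliers receiving £5 (the £9 wedge).
ΔPS is the trapezoid between Q = 279 and Q = 299 of height £5: ½ · (299 + 279) · 5 = £1445.

Producer surplus falls by £1445 thousand.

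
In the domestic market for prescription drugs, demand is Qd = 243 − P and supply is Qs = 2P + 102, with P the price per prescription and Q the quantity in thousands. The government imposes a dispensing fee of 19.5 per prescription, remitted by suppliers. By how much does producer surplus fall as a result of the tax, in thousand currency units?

Producer surplus falls by 1231.75 thousand.

Before the tax: set 243 − P = 2P + 102 → P* = 47, Q* = 196.
With the tax collected from suppliers, supply shifts: Qs = 2(P − 19.5) + 102.
New equilibrium: consumers pay 60, suppliers receive 40.5, Q = 183. (Wedge: Pb − Ps = 19.5.)
ΔPS is the trapezoid between Q = 183 and Q = 196 of height 6.5: ½ · (196 + 183) · 6.5 = 1231.75.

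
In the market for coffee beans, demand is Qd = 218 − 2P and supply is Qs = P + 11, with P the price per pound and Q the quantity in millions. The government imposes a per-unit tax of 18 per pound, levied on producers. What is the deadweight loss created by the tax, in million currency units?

Without the tax, 218 − 2P = P + 11 gives 3P = 207, so P* = 69 and Q* = 80.
With the tax collected from producers, supply shifts: Qs = (P − 18) + 11.
New equilibrium: consumers pay 75, producers receive 57, Q = 68. (Wedge: Pb − Ps = 18.)
Quantity falls by |ΔQ| = |80 − 68| = 12.
DWL = ½ · t · |ΔQ| = ½ · 18 · 12 = 108.

Deadweight loss = 108 million.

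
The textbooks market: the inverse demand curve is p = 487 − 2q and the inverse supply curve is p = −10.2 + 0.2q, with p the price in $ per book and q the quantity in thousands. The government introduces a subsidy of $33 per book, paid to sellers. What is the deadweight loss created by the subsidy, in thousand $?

Deadweight loss = $247.5 thousand.

Rewrite in direct form: qd = 243.5 − 0.5p and qs = 5p + 51.
Without the subsidy, 243.5 − 0.5p = 5p + 51 gives 5.5p = 192.5, so p* = $35 and q* = 226.
With a per-unit subsidy paid to sellers, each receives p + 33 per unit sold, so supply becomes qs = 5(p + 33) + 51.
New equilibrium: consumers pay $5, sellers receive $38, q = 241. (Wedge: pb − ps = −33.)
Quantity rises by |ΔQ| = |226 − 241| = 15.
DWL = ½ · t · |ΔQ| = ½ · 33 · 15 = $247.5.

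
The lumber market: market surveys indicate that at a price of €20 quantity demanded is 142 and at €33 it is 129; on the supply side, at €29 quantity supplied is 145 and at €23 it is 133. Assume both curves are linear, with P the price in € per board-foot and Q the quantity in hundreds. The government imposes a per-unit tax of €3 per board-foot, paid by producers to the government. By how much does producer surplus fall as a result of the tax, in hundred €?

Producer surplus falls by €136 hundred.

Demand slope: (129 − 142)/(33 − 20) = -1, so Qd = 162 − P.
Supply slope: (133 − 145)/(23 − 29) = 2, so Qs = 2P + 87.
Before the tax: set 162 − P = 2P + 87 → P* = €25, Q* = 137.
With the tax collected from producers, supply shifts: Qs = 2(P − 3) + 87.
New equilibrium: consumers pay €27, producers receive €24, Q = 135. (Wedge: Pb − Ps = 3.)
ΔPS is the trapezoid between Q = 135 and Q = 137 of height €1: ½ · (137 + 135) · 1 = €136.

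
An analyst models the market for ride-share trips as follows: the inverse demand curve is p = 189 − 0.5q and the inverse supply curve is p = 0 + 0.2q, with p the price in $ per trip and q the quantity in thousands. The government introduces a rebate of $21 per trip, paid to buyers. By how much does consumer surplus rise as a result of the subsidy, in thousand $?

Consumer surplus rises by $4275 thousand.

Rewrite in direct form: qd = 378 − 2p and qs = 5p.
Before the subsidy: set 378 − 2p = 5p → p* = $54, q* = 270.
With a per-unit subsidy paid to buyers, each effectively pays p − 21, so demand becomes qd = 378 − 2(p − 21).
Solving gives q = 300 with buyers paying $39 and producers receiving $60 (the $21 wedge).
ΔCS is the trapezoid between Q = 300 and Q = 270 of height $15: ½ · (270 + 300) · 15 = $4275.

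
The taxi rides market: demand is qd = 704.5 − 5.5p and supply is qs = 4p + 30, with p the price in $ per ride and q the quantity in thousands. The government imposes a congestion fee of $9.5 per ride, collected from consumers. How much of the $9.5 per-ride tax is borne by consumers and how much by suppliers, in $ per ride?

Before the tax: set 704.5 − 5.5p = 4p + 30 → p* = $71, q* = 314.
With the tax collected from consumers, demand (in seller-price terms) shifts: qd = 704.5 − 5.5(p + 9.5).
New equilibrium: consumers pay $75, suppliers receive $65.5, q = 292. (Wedge: pb − ps = 9.5.)
Burden on consumers: $4; on suppliers: $5.5. (They sum to $9.5.)
The less price-elastic side of the market bears the larger share of a per-unit tax.

Consumers bear $4 per ride; suppliers bear $5.5 per ride.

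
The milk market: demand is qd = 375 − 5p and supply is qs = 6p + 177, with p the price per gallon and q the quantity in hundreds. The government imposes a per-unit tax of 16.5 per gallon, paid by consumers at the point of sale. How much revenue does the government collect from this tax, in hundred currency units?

Tax revenue = 3960 hundred.

Before the tax: set 375 − 5p = 6p + 177 → p* = 18, q* = 285.
With the tax collected from consumers, demand (in seller-price terms) shifts: qd = 375 − 5(p + 16.5).
Solving gives q = 240 with consumers paying 27 and suppliers receiving 10.5 (the 16.5 wedge).
Revenue = t · Q = 16.5 · 240 = 3960.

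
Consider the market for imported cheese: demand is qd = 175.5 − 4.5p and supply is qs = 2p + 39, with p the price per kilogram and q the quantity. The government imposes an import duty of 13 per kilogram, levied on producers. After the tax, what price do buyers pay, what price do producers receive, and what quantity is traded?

Buyers pay 25; producers receive 12; quantity = 63.

Without the tax, 175.5 − 4.5p = 2p + 39 gives 6.5p = 136.5, so p* = 21 and q* = 81.
With the tax collected from producers, supply shifts: qs = 2(p − 13) + 39.
New equilibrium: buyers pay 25, producers receive 12, q = 63. (Wedge: pb − ps = 13.)
The less price-elastic side of the market bears the larger share of a per-unit tax.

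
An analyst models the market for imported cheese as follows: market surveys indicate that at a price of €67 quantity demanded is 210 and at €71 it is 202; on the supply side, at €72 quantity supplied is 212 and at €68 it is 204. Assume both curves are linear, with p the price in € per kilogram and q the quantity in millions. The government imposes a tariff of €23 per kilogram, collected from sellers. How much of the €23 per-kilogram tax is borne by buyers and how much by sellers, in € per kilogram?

Demand slope: (202 − 210)/(71 − 67) = -2, so qd = 344 − 2p.
Supply slope: (204 − 212)/(68 − 72) = 2, so qs = 2p + 68.
Without the tax, 344 − 2p = 2p + 68 gives 4p = 276, so p* = €69 and q* = 206.
With the tax collected from sellers, supply shifts: qs = 2(p − 23) + 68.
New equilibrium: buyers pay €80.5, sellers receive €57.5, q = 183. (Wedge: pb − ps = 23.)
Burden on buyers: €11.5; on sellers: €11.5. (They sum to €23.)
The less price-elastic side of the market bears the larger share of a per-unit tax.

Buyers bear €11.5 per kilogram; sellers bear €11.5 per kilogram.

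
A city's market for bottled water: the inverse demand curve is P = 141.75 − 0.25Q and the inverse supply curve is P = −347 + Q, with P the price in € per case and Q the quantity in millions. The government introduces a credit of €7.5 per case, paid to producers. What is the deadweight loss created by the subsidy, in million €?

Rewrite in direct form: Qd = 567 − 4P and Qs = P + 347.
Before the subsidy: set 567 − 4P = P + 347 → P* = €44, Q* = 391.
With a per-unit subsidy paid to producers, each receives P + 7.5 per unit sold, so supply becomes Qs = (P + 7.5) + 347.
New equilibrium: buyers pay €42.5, producers receive €50, Q = 397. (Wedge: Pb − Ps = −7.5.)
Quantity rises by |ΔQ| = |391 − 397| = 6.
DWL = ½ · t · |ΔQ| = ½ · 7.5 · 6 = €22.5.

Deadweight loss = €22.5 million.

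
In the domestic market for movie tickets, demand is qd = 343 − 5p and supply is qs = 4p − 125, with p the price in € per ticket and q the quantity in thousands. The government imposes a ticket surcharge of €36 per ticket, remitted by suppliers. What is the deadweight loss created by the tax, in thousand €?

Deadweight loss = €1440 thousand.

Without the tax, 343 − 5p = 4p − 125 gives 9p = 468, so p* = €52 and q* = 83.
With the tax collected from suppliers, supply shifts: qs = 4(p − 36) − 125.
Solving gives q = 3 with buyers paying €68 and suppliers receiving €32 (the €36 wedge).
Quantity falls by |ΔQ| = |83 − 3| = 80.
DWL = ½ · t · |ΔQ| = ½ · 36 · 80 = €1440.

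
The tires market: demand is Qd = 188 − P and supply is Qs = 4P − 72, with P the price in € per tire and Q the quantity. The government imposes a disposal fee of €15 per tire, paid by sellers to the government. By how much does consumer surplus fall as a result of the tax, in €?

Consumer surplus falls by €1560.

Before the tax: set 188 − P = 4P − 72 → P* = €52, Q* = 136.
With the tax collected from sellers, supply shifts: Qs = 4(P − 15) − 72.
Solving gives Q = 124 with consumers paying €64 and sellers receiving €49 (the €15 wedge).
ΔCS is the trapezoid between Q = 124 and Q = 136 of height €12: ½ · (136 + 124) · 12 = €1560.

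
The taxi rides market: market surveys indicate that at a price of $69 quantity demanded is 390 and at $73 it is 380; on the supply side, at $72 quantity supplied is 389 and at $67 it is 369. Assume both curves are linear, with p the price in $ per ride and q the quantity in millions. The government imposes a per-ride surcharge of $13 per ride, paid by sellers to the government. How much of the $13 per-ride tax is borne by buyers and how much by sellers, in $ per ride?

Buyers bear $8 per ride; sellers bear $5 per ride.

Demand slope: (380 − 390)/(73 − 69) = -2.5, so qd = 562.5 − 2.5p.
Supply slope: (369 − 389)/(67 − 72) = 4, so qs = 4p + 101.
Before the tax: set 562.5 − 2.5p = 4p + 101 → p* = $71, q* = 385.
With the tax collected from sellers, supply shifts: qs = 4(p − 13) + 101.
New equilibrium: buyers pay $79, sellers receive $66, q = 365. (Wedge: pb − ps = 13.)
Burden on buyers: $8; on sellers: $5. (They sum to $13.)
The less price-elastic side of the market bears the larger share of a per-unit tax.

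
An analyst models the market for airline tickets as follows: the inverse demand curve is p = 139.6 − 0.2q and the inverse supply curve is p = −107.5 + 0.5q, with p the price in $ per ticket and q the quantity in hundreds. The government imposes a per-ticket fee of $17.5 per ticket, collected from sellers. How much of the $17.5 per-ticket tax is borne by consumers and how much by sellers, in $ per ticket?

Consumers bear $5 per ticket; sellers bear $12.5 per ticket.

Inverting to q(p) form: qd = 698 − 5p; qs = 2p + 215.
Before the tax: set 698 − 5p = 2p + 215 → p* = $69, q* = 353.
With the tax collected from sellers, supply shifts: qs = 2(p − 17.5) + 215.
Solving gives q = 328 with consumers paying $74 and sellers receiving $56.5 (the $17.5 wedge).
Burden on consumers: $5; on sellers: $12.5. (They sum to $17.5.)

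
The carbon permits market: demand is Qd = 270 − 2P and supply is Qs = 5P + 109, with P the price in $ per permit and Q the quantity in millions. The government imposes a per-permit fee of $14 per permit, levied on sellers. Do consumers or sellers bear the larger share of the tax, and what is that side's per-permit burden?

Before the tax: set 270 − 2P = 5P + 109 → P* = $23, Q* = 224.
With the tax collected from sellers, supply shifts: Qs = 5(P − 14) + 109.
New equilibrium: consumers pay $33, sellers receive $19, Q = 204. (Wedge: Pb − Ps = 14.)
Per-permit burden: consumers $10, sellers $4.
Consumers take the larger share because demand is less price-elastic here (demand slope 2 vs supply slope 5).
The less price-elastic side of the market bears the larger share of a per-unit tax.

Consumers bear the larger share: $10 per permit.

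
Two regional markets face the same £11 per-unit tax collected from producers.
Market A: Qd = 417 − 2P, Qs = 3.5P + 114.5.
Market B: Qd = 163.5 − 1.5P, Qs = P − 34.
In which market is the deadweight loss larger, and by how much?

Market A: pre-tax P* = £55, Q* = 307; post-tax Q = 293; deadweight loss = £77.
Market B: pre-tax P* = £79, Q* = 45; post-tax Q = 38.4; deadweight loss = £36.3.
Difference: £77 vs £36.3 → market A is larger by £40.7.

Market A, by £40.7.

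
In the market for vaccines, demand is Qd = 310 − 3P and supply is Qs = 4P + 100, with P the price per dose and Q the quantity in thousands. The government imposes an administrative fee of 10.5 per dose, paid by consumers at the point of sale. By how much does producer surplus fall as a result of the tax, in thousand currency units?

Without the tax, 310 − 3P = 4P + 100 gives 7P = 210, so P* = 30 and Q* = 220.
With the tax collected from consumers, demand (in seller-price terms) shifts: Qd = 310 − 3(P + 10.5).
Solving gives Q = 202 with consumers paying 36 and sellers receiving 25.5 (the 10.5 wedge).
ΔPS is the trapezoid between Q = 202 and Q = 220 of height 4.5: ½ · (220 + 202) · 4.5 = 949.5.

Producer surplus falls by 949.5 thousand.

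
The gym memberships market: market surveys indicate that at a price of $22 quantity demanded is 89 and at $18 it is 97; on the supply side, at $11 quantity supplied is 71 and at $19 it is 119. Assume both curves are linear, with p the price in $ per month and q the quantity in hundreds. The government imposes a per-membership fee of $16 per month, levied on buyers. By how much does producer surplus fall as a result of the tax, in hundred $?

Demand slope: (97 − 89)/(18 − 22) = -2, so qd = 133 − 2p.
Supply slope: (119 − 71)/(19 − 11) = 6, so qs = 6p + 5.
Without the tax, 133 − 2p = 6p + 5 gives 8p = 128, so p* = $16 and q* = 101.
With the tax collected from buyers, demand (in seller-price terms) shifts: qd = 133 − 2(p + 16).
New equilibrium: buyers pay $28, sellers receive $12, q = 77. (Wedge: pb − ps = 16.)
ΔPS is the trapezoid between Q = 77 and Q = 101 of height $4: ½ · (101 + 77) · 4 = $356.

Producer surplus falls by $356 hundred.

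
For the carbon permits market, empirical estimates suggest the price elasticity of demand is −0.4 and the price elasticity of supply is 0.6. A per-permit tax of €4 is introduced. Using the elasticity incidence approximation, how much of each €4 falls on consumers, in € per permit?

Incidence ratio: consumers' share ≈ εs / (εs + |εd|) = 0.6 / (0.6 + 0.4) = 0.6.
So consumers bear ≈ 0.6 × €4 = €2.4; suppliers bear €1.6.

Consumers bear ≈ €2.4 per permit.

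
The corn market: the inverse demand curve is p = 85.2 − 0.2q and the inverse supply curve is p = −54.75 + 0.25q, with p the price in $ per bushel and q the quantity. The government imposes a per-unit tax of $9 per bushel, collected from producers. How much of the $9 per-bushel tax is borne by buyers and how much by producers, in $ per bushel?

Buyers bear $4 per bushel; producers bear $5 per bushel.

Rewrite in direct form: qd = 426 − 5p and qs = 4p + 219.
Before the tax: set 426 − 5p = 4p + 219 → p* = $23, q* = 311.
With the tax collected from producers, supply shifts: qs = 4(p − 9) + 219.
Solving gives q = 291 with buyers paying $27 and producers receiving $18 (the $9 wedge).
Burden on buyers: $4; on producers: $5. (They sum to $9.)
The less price-elastic side of the market bears the larger share of a per-unit tax.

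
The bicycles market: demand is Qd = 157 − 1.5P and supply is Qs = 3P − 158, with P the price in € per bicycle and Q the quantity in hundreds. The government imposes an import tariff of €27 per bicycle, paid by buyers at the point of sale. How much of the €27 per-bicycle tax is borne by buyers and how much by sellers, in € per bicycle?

Before the tax: set 157 − 1.5P = 3P − 158 → P* = €70, Q* = 52.
With the tax collected from buyers, demand (in seller-price terms) shifts: Qd = 157 − 1.5(P + 27).
Solving gives Q = 25 with buyers paying €88 and sellers receiving €61 (the €27 wedge).
Burden on buyers: €18; on sellers: €9. (They sum to €27.)

Buyers bear €18 per bicycle; sellers bear €9 per bicycle.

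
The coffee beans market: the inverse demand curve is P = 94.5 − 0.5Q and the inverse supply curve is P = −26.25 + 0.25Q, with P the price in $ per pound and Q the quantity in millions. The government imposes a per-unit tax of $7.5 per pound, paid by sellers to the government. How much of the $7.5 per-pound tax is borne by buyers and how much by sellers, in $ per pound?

Inverting to Q(P) form: Qd = 189 − 2P; Qs = 4P + 105.
Before the tax: set 189 − 2P = 4P + 105 → P* = $14, Q* = 161.
With the tax collected from sellers, supply shifts: Qs = 4(P − 7.5) + 105.
Solving gives Q = 151 with buyers paying $19 and sellers receiving $11.5 (the $7.5 wedge).
Burden on buyers: $5; on sellers: $2.5. (They sum to $7.5.)

Buyers bear $5 per pound; sellers bear $2.5 per pound.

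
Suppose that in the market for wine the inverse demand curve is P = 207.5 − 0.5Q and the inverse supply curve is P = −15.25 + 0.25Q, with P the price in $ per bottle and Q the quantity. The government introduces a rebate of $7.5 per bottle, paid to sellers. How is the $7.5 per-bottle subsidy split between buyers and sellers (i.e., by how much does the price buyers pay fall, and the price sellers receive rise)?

Inverting to Q(P) form: Qd = 415 − 2P; Qs = 4P + 61.
Before the subsidy: set 415 − 2P = 4P + 61 → P* = $59, Q* = 297.
With a per-unit subsidy paid to sellers, each receives P + 7.5 per unit sold, so supply becomes Qs = 4(P + 7.5) + 61.
Solving gives Q = 307 with buyers paying $54 and sellers receiving $61.5 (the $7.5 wedge).
Gain to buyers: $5; to sellers: $2.5. (They sum to $7.5.)

Buyers gain $5 per bottle; sellers gain $2.5 per bottle.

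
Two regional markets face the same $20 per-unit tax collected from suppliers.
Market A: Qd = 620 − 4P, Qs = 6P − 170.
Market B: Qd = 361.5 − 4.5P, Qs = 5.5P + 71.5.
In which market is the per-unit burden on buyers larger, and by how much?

Market A, by $1.

Market A: pre-tax P* = $79, Q* = 304; post-tax Q = 256; per-unit burden on buyers = $12.
Market B: pre-tax P* = $29, Q* = 231; post-tax Q = 181.5; per-unit burden on buyers = $11.
Difference: $12 vs $11 → market A is larger by $1.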